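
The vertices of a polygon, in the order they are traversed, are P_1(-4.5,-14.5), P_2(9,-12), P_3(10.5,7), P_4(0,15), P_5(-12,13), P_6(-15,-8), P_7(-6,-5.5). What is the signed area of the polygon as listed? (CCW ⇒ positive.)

Σ = (184.5) + (189) + (157.5) + (180) + (291) + (34.5) + (62.25) = 1098.75
Signed area = Σ/2 = 549.375 (positive ⇒ counter-clockwise traversal).

549.375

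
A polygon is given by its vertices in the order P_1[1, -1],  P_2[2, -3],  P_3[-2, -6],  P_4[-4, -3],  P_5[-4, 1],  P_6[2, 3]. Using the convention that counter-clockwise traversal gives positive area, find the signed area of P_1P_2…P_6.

-36

Apply Gauss's area formula: 2A = Σ (x_i·y_{i+1} − x_{i+1}·y_i), indices taken mod 6.
P_1→P_2: (1)(-3) − (2)(-1) = -1
P_2→P_3: (2)(-6) − (-2)(-3) = -18
P_3→P_4: (-2)(-3) − (-4)(-6) = -18
P_4→P_5: (-4)(1) − (-4)(-3) = -16
P_5→P_6: (-4)(3) − (2)(1) = -14
P_6→P_1: (2)(-1) − (1)(3) = -5
Σ = -72
Signed area = Σ/2 = -36 (negative ⇒ clockwise traversal).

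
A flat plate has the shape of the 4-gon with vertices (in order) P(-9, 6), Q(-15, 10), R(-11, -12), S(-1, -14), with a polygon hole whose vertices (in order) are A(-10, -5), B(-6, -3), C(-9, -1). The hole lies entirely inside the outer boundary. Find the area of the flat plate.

Outer boundary:
Cross-terms: 0, 290, 142, -132  ⇒  Σ = 300
Area = |Σ|/2 = 150.
Hole:
Σ = (0) + (-21) + (35) = 14
Area = |Σ|/2 = 7.
Net area = 150 − 7 = 143.

143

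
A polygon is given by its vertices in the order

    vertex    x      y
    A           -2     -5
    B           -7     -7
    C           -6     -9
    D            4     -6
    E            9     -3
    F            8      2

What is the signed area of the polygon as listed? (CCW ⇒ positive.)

Apply the surveyor's formula: 2A = Σ (x_i·y_{i+1} − x_{i+1}·y_i), indices taken mod 6.
Σ = (-21) + (21) + (72) + (42) + (42) + (-36) = 120
Signed area = Σ/2 = 60 (positive ⇒ counter-clockwise traversal).

60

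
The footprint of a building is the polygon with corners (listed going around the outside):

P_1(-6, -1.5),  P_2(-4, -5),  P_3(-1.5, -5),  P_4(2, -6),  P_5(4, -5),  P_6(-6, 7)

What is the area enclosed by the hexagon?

59.25

Apply the shoelace (surveyor's) formula: 2A = Σ (x_i·y_{i+1} − x_{i+1}·y_i), indices taken mod 6.
Cross-terms: 24, 12.5, 19, 14, -2, 51  ⇒  Σ = 118.5
Area = |Σ|/2 = 59.25.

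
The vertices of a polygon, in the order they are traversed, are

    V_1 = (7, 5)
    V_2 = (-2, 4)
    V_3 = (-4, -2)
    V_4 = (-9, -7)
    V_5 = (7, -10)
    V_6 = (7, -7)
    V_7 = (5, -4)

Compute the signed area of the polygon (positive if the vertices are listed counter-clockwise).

Apply the surveyor's formula: 2A = Σ (x_i·y_{i+1} − x_{i+1}·y_i), indices taken mod 7.
Σ = (38) + (20) + (10) + (139) + (21) + (7) + (53) = 288
Signed area = Σ/2 = 144 (positive ⇒ counter-clockwise traversal).

144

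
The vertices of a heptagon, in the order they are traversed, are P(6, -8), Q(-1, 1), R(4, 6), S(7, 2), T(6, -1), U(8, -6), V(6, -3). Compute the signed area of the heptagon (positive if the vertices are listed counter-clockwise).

Apply the shoelace formula: 2A = Σ (x_i·y_{i+1} − x_{i+1}·y_i), indices taken mod 7.
Σ = (-2) + (-10) + (-34) + (-19) + (-28) + (12) + (-30) = -111
Signed area = Σ/2 = -55.5 (negative ⇒ clockwise traversal).

-55.5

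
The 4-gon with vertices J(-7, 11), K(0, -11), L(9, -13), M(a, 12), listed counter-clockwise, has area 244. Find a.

The doubled signed area Σ (x_i y_{i+1} − x_{i+1} y_i) is linear in a.
With a=0 it equals 368; the coefficient of a is 24 (from the two edges through M).
So 24·a + 368 = 2·244 = 488 ⇒ a = 5.

5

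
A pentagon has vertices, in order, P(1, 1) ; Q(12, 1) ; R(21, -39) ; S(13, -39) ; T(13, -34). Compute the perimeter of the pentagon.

102

|PQ| = √((11)² + (0)²) = √121 = 11
|QR| = √((9)² + (-40)²) = √1681 = 41
|RS| = √((-8)² + (0)²) = √64 = 8
|ST| = √((0)² + (5)²) = √25 = 5
|TP| = √((-12)² + (35)²) = √1369 = 37
Perimeter = 11 + 41 + 8 + 5 + 37 = 102.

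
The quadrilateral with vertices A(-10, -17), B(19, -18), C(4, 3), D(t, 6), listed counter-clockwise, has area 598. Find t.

The doubled signed area Σ (x_i y_{i+1} − x_{i+1} y_i) is linear in t.
With t=0 it equals 716; the coefficient of t is -20 (from the two edges through D).
So -20·t + 716 = 2·598 = 1196 ⇒ t = -24.

-24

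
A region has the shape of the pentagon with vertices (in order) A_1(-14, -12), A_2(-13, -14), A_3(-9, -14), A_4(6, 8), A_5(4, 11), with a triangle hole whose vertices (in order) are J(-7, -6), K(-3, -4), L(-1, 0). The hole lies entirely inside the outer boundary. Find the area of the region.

Outer boundary:
Apply the shoelace (surveyor's) formula: 2A = Σ (x_i·y_{i+1} − x_{i+1}·y_i), indices taken mod 5.
Cross-terms: 40, 56, 12, 34, 106  ⇒  Σ = 248
Area = |Σ|/2 = 124.
Hole:
Apply the shoelace (surveyor's) formula: 2A = Σ (x_i·y_{i+1} − x_{i+1}·y_i), indices taken mod 3.
Σ = (10) + (-4) + (6) = 12
Area = |Σ|/2 = 6.
Net area = 124 − 6 = 118.

118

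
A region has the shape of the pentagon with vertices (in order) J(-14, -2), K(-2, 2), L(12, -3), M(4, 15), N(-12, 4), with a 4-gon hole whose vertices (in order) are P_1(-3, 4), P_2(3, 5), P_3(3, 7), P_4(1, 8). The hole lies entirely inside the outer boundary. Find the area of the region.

197

Outer boundary:
Apply Gauss's area formula: 2A = Σ (x_i·y_{i+1} − x_{i+1}·y_i), indices taken mod 5.
Cross-terms: -32, -18, 192, 196, 80  ⇒  Σ = 418
Area = |Σ|/2 = 209.
Hole:
Cross-terms: -27, 6, 17, 28  ⇒  Σ = 24
Area = |Σ|/2 = 12.
Net area = 209 − 12 = 197.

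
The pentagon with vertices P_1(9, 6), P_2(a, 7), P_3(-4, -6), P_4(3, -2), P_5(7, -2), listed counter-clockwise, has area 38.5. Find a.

9

Write out the shoelace sum; only the two edges meeting at P_2 involve a:
2·Area = [(9·7 − a·6) + (a·(-6) − (-4)·7)] + 94
       = -12·a + 185 = 77
⇒ a = 9.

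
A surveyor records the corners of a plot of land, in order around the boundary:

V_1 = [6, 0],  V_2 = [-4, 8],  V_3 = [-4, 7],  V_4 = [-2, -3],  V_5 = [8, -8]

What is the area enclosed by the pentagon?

83

Apply the surveyor's formula: 2A = Σ (x_i·y_{i+1} − x_{i+1}·y_i), indices taken mod 5.
Σ = (48) + (4) + (26) + (40) + (48) = 166
Area = |Σ|/2 = 83.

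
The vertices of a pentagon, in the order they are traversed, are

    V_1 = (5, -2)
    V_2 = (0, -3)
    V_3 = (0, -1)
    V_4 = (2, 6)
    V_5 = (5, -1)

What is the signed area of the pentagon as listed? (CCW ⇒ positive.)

Apply the shoelace (surveyor's) formula: 2A = Σ (x_i·y_{i+1} − x_{i+1}·y_i), indices taken mod 5.
Σ = (-15) + (0) + (2) + (-32) + (-5) = -50
Signed area = Σ/2 = -25 (negative ⇒ clockwise traversal).

-25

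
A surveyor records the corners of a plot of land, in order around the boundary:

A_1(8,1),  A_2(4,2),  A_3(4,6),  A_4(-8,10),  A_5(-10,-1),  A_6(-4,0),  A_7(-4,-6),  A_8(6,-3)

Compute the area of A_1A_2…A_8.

Apply the shoelace formula: 2A = Σ (x_i·y_{i+1} − x_{i+1}·y_i), indices taken mod 8.
Σ = (12) + (16) + (88) + (108) + (-4) + (24) + (48) + (30) = 322
Area = |Σ|/2 = 161.

161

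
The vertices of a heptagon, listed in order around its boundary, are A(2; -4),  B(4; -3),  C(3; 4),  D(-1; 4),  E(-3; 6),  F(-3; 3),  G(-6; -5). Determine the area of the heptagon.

66.5

Apply the surveyor's formula: 2A = Σ (x_i·y_{i+1} − x_{i+1}·y_i), indices taken mod 7.
Σ = (10) + (25) + (16) + (6) + (9) + (33) + (34) = 133
Area = |Σ|/2 = 66.5.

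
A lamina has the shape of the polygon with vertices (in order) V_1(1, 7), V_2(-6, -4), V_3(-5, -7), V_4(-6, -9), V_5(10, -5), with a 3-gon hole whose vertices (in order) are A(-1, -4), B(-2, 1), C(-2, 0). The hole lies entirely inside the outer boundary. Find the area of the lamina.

Outer boundary:
Apply the surveyor's formula: 2A = Σ (x_i·y_{i+1} − x_{i+1}·y_i), indices taken mod 5.
Σ = (38) + (22) + (3) + (120) + (75) = 258
Area = |Σ|/2 = 129.
Hole:
Apply the shoelace formula: 2A = Σ (x_i·y_{i+1} − x_{i+1}·y_i), indices taken mod 3.
Σ = (-9) + (2) + (8) = 1
Area = |Σ|/2 = 0.5.
Net area = 129 − 0.5 = 128.5.

128.5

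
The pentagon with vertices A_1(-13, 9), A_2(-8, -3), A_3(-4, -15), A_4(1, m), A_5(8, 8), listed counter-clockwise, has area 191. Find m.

Write out the shoelace sum; only the two edges meeting at A_4 involve m:
2·Area = [((-4)·m − 1·(-15)) + (1·8 − 8·m)] + 395
       = -12·m + 418 = 382
⇒ m = 3.

3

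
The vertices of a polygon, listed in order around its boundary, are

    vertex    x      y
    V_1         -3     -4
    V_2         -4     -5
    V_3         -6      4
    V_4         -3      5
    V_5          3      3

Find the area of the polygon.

46

Apply the surveyor's formula: 2A = Σ (x_i·y_{i+1} − x_{i+1}·y_i), indices taken mod 5.
V_1→V_2: (-3)(-5) − (-4)(-4) = -1
V_2→V_3: (-4)(4) − (-6)(-5) = -46
V_3→V_4: (-6)(5) − (-3)(4) = -18
V_4→V_5: (-3)(3) − (3)(5) = -24
V_5→V_1: (3)(-4) − (-3)(3) = -3
Σ = -92
Area = |Σ|/2 = 46.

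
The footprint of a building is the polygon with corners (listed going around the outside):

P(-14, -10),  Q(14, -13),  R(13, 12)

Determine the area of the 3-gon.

Apply the surveyor's formula: 2A = Σ (x_i·y_{i+1} − x_{i+1}·y_i), indices taken mod 3.
P→Q: (-14)(-13) − (14)(-10) = 322
Q→R: (14)(12) − (13)(-13) = 337
R→P: (13)(-10) − (-14)(12) = 38
Σ = 697
Area = |Σ|/2 = 348.5.

348.5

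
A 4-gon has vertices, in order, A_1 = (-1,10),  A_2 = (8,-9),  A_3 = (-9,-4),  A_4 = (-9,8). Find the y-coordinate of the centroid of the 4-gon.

5/11

Apply the shoelace (surveyor's) formula. First the cross-terms c_i = x_i·y_{i+1} − x_{i+1}·y_i:
  -71, -113, -108, -82  ⇒  2A = -374, A = -187.
Then Σ (y_i + y_{i+1})·c_i = -510, so ȳ = -510 / (6·(-187)) = 5/11.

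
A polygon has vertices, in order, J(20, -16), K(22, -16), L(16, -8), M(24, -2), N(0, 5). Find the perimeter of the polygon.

|JK| = √((2)² + (0)²) = √4 = 2
|KL| = √((-6)² + (8)²) = √100 = 10
|LM| = √((8)² + (6)²) = √100 = 10
|MN| = √((-24)² + (7)²) = √625 = 25
|NJ| = √((20)² + (-21)²) = √841 = 29
Perimeter = 2 + 10 + 10 + 25 + 29 = 76.

76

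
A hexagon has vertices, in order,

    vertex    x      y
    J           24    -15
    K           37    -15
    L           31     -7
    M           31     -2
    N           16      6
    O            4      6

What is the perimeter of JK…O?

86

|JK| = √((13)² + (0)²) = √169 = 13
|KL| = √((-6)² + (8)²) = √100 = 10
|LM| = √((0)² + (5)²) = √25 = 5
|MN| = √((-15)² + (8)²) = √289 = 17
|NO| = √((-12)² + (0)²) = √144 = 12
|OJ| = √((20)² + (-21)²) = √841 = 29
Perimeter = 13 + 10 + 5 + 17 + 12 + 29 = 86.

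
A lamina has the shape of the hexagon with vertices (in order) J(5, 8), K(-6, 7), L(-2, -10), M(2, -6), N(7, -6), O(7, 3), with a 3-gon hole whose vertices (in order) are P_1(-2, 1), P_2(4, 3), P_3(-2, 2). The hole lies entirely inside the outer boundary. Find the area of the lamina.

158.5

Outer boundary:
Cross-terms: 83, 74, 32, 30, 63, 41  ⇒  Σ = 323
Area = |Σ|/2 = 161.5.
Hole:
Apply Gauss's area formula: 2A = Σ (x_i·y_{i+1} − x_{i+1}·y_i), indices taken mod 3.
Σ = (-10) + (14) + (2) = 6
Area = |Σ|/2 = 3.
Net area = 161.5 − 3 = 158.5.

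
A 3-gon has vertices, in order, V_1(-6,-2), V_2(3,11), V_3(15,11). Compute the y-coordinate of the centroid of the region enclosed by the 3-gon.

Apply the shoelace (surveyor's) formula. First the cross-terms c_i = x_i·y_{i+1} − x_{i+1}·y_i:
  -60, -132, 36  ⇒  2A = -156, A = -78.
Then Σ (y_i + y_{i+1})·c_i = -3120, so ȳ = -3120 / (6·(-78)) = 20/3.

20/3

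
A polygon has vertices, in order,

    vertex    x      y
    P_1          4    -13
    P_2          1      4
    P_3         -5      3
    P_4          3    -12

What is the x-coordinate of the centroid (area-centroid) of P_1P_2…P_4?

1/24

Apply Gauss's area formula. First the cross-terms c_i = x_i·y_{i+1} − x_{i+1}·y_i:
  29, 23, 51, 9  ⇒  2A = 112, A = 56.
Then Σ (x_i + x_{i+1})·c_i = 14, so x̄ = 14 / (6·56) = 1/24.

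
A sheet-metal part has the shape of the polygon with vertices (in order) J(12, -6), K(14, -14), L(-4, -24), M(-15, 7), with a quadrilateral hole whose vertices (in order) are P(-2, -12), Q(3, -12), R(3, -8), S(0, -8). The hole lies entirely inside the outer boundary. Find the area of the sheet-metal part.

Outer boundary:
Cross-terms: -84, -392, -388, 6  ⇒  Σ = -858
Area = |Σ|/2 = 429.
Hole:
P→Q: (-2)(-12) − (3)(-12) = 60
Q→R: (3)(-8) − (3)(-12) = 12
R→S: (3)(-8) − (0)(-8) = -24
S→P: (0)(-12) − (-2)(-8) = -16
Σ = 32
Area = |Σ|/2 = 16.
Net area = 429 − 16 = 413.

413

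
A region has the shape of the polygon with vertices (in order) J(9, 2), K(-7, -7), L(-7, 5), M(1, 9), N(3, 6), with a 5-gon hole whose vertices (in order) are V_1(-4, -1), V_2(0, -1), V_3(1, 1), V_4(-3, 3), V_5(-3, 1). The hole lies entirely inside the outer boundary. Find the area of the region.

Outer boundary:
Apply the shoelace (surveyor's) formula: 2A = Σ (x_i·y_{i+1} − x_{i+1}·y_i), indices taken mod 5.
Cross-terms: -49, -84, -68, -21, -48  ⇒  Σ = -270
Area = |Σ|/2 = 135.
Hole:
V_1→V_2: (-4)(-1) − (0)(-1) = 4
V_2→V_3: (0)(1) − (1)(-1) = 1
V_3→V_4: (1)(3) − (-3)(1) = 6
V_4→V_5: (-3)(1) − (-3)(3) = 6
V_5→V_1: (-3)(-1) − (-4)(1) = 7
Σ = 24
Area = |Σ|/2 = 12.
Net area = 135 − 12 = 123.

123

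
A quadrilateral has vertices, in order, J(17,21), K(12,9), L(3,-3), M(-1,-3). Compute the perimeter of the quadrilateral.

|JK| = √((-5)² + (-12)²) = √169 = 13
|KL| = √((-9)² + (-12)²) = √225 = 15
|LM| = √((-4)² + (0)²) = √16 = 4
|MJ| = √((18)² + (24)²) = √900 = 30
Perimeter = 13 + 15 + 4 + 30 = 62.

62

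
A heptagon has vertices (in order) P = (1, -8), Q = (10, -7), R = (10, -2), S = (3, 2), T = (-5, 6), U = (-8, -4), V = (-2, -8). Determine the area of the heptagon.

162.5

Apply the shoelace (surveyor's) formula: 2A = Σ (x_i·y_{i+1} − x_{i+1}·y_i), indices taken mod 7.
Σ = (73) + (50) + (26) + (28) + (68) + (56) + (24) = 325
Area = |Σ|/2 = 162.5.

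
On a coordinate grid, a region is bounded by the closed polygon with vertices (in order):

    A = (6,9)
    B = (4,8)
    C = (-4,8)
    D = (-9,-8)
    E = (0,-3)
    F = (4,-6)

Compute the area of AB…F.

Apply the surveyor's formula: 2A = Σ (x_i·y_{i+1} − x_{i+1}·y_i), indices taken mod 6.
A→B: (6)(8) − (4)(9) = 12
B→C: (4)(8) − (-4)(8) = 64
C→D: (-4)(-8) − (-9)(8) = 104
D→E: (-9)(-3) − (0)(-8) = 27
E→F: (0)(-6) − (4)(-3) = 12
F→A: (4)(9) − (6)(-6) = 72
Σ = 291
Area = |Σ|/2 = 145.5.

145.5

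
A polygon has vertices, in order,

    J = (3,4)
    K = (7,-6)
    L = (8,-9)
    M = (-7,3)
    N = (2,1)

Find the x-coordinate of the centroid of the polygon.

317/162

Apply Gauss's area formula. First the cross-terms c_i = x_i·y_{i+1} − x_{i+1}·y_i:
  -46, -15, -39, -13, 5  ⇒  2A = -108, A = -54.
Then Σ (x_i + x_{i+1})·c_i = -634, so x̄ = -634 / (6·(-54)) = 317/162.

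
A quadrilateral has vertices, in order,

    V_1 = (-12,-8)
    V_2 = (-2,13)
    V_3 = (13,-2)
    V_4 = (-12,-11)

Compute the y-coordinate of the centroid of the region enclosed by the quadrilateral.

Apply the shoelace formula. First the cross-terms c_i = x_i·y_{i+1} − x_{i+1}·y_i:
  -172, -165, -167, -36  ⇒  2A = -540, A = -270.
Then Σ (y_i + y_{i+1})·c_i = 180, so ȳ = 180 / (6·(-270)) = -1/9.

-1/9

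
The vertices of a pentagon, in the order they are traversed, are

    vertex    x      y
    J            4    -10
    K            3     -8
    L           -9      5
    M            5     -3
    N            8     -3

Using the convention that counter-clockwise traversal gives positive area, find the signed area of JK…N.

-58

Cross-terms: -2, -57, 2, 9, -68  ⇒  Σ = -116
Signed area = Σ/2 = -58 (negative ⇒ clockwise traversal).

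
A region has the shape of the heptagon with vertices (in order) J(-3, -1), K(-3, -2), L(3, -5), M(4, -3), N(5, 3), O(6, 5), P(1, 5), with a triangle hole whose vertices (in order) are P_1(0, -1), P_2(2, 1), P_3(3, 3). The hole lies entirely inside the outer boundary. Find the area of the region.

Outer boundary:
Cross-terms: 3, 21, 11, 27, 7, 25, 14  ⇒  Σ = 108
Area = |Σ|/2 = 54.
Hole:
Cross-terms: 2, 3, -3  ⇒  Σ = 2
Area = |Σ|/2 = 1.
Net area = 54 − 1 = 53.

53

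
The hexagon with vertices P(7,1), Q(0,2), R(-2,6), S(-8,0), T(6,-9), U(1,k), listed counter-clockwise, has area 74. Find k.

0

The doubled signed area Σ (x_i y_{i+1} − x_{i+1} y_i) is linear in k.
With k=0 it equals 148; the coefficient of k is -1 (from the two edges through U).
So -1·k + 148 = 2·74 = 148 ⇒ k = 0.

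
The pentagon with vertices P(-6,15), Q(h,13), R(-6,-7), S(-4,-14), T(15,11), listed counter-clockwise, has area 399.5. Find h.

-13

The doubled signed area Σ (x_i y_{i+1} − x_{i+1} y_i) is linear in h.
With h=0 it equals 513; the coefficient of h is -22 (from the two edges through Q).
So -22·h + 513 = 2·399.5 = 799 ⇒ h = -13.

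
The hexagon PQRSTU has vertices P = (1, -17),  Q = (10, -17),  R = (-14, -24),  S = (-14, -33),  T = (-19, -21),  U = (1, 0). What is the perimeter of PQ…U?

|PQ| = √((9)² + (0)²) = √81 = 9
|QR| = √((-24)² + (-7)²) = √625 = 25
|RS| = √((0)² + (-9)²) = √81 = 9
|ST| = √((-5)² + (12)²) = √169 = 13
|TU| = √((20)² + (21)²) = √841 = 29
|UP| = √((0)² + (-17)²) = √289 = 17
Perimeter = 9 + 25 + 9 + 13 + 29 + 17 = 102.

102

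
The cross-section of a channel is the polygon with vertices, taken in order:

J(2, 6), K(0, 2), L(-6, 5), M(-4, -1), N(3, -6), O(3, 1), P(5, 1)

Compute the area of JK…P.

Σ = (4) + (12) + (26) + (27) + (21) + (-2) + (28) = 116
Area = |Σ|/2 = 58.

58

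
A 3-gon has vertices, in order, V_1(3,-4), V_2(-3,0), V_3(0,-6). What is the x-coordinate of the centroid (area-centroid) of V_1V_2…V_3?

Apply the shoelace formula. First the cross-terms c_i = x_i·y_{i+1} − x_{i+1}·y_i:
  -12, 18, 18  ⇒  2A = 24, A = 12.
Then Σ (x_i + x_{i+1})·c_i = 0, so x̄ = 0 / (6·12) = 0.

0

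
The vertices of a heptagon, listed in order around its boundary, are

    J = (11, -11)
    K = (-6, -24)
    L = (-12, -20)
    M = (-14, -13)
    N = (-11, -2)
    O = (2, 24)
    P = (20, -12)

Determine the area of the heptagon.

Apply the surveyor's formula: 2A = Σ (x_i·y_{i+1} − x_{i+1}·y_i), indices taken mod 7.
Σ = (-330) + (-168) + (-124) + (-115) + (-260) + (-504) + (-88) = -1589
Area = |Σ|/2 = 794.5.

794.5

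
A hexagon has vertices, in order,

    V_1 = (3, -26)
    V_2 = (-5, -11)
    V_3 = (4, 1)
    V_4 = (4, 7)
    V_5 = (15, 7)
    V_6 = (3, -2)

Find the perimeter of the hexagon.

|V_1V_2| = √((-8)² + (15)²) = √289 = 17
|V_2V_3| = √((9)² + (12)²) = √225 = 15
|V_3V_4| = √((0)² + (6)²) = √36 = 6
|V_4V_5| = √((11)² + (0)²) = √121 = 11
|V_5V_6| = √((-12)² + (-9)²) = √225 = 15
|V_6V_1| = √((0)² + (-24)²) = √576 = 24
Perimeter = 17 + 15 + 6 + 11 + 15 + 24 = 88.

88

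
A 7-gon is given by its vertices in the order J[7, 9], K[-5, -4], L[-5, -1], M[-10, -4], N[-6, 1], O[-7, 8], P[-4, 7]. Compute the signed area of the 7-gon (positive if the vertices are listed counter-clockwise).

-82.5

J→K: (7)(-4) − (-5)(9) = 17
K→L: (-5)(-1) − (-5)(-4) = -15
L→M: (-5)(-4) − (-10)(-1) = 10
M→N: (-10)(1) − (-6)(-4) = -34
N→O: (-6)(8) − (-7)(1) = -41
O→P: (-7)(7) − (-4)(8) = -17
P→J: (-4)(9) − (7)(7) = -85
Σ = -165
Signed area = Σ/2 = -82.5 (negative ⇒ clockwise traversal).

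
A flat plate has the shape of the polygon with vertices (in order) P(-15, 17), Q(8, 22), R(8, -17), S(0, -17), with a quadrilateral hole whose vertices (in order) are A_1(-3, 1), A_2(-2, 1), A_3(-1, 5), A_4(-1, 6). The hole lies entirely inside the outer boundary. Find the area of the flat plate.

581.5

Outer boundary:
Cross-terms: -466, -312, -136, -255  ⇒  Σ = -1169
Area = |Σ|/2 = 584.5.
Hole:
Apply the shoelace (surveyor's) formula: 2A = Σ (x_i·y_{i+1} − x_{i+1}·y_i), indices taken mod 4.
Σ = (-1) + (-9) + (-1) + (17) = 6
Area = |Σ|/2 = 3.
Net area = 584.5 − 3 = 581.5.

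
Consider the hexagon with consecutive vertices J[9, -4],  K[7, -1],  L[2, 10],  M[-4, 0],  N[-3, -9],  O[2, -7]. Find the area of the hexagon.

130.5

Σ = (19) + (72) + (40) + (36) + (39) + (55) = 261
Area = |Σ|/2 = 130.5.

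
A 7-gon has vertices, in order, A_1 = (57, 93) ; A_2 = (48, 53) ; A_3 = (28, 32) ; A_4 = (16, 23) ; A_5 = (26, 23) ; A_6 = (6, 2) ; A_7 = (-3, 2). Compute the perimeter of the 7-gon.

|A_1A_2| = √((-9)² + (-40)²) = √1681 = 41
|A_2A_3| = √((-20)² + (-21)²) = √841 = 29
|A_3A_4| = √((-12)² + (-9)²) = √225 = 15
|A_4A_5| = √((10)² + (0)²) = √100 = 10
|A_5A_6| = √((-20)² + (-21)²) = √841 = 29
|A_6A_7| = √((-9)² + (0)²) = √81 = 9
|A_7A_1| = √((60)² + (91)²) = √11881 = 109
Perimeter = 41 + 29 + 15 + 10 + 29 + 9 + 109 = 242.

242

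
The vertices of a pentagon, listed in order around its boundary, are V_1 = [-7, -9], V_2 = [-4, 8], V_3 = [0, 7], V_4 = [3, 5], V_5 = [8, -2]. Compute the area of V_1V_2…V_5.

136.5

Apply the shoelace (surveyor's) formula: 2A = Σ (x_i·y_{i+1} − x_{i+1}·y_i), indices taken mod 5.
Cross-terms: -92, -28, -21, -46, -86  ⇒  Σ = -273
Area = |Σ|/2 = 136.5.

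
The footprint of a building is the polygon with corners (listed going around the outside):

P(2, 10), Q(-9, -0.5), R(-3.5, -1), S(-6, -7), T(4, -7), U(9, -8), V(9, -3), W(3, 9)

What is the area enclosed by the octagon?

Cross-terms: 89, 7.25, 18.5, 70, 31, 45, 90, 12  ⇒  Σ = 362.75
Area = |Σ|/2 = 181.375.

181.375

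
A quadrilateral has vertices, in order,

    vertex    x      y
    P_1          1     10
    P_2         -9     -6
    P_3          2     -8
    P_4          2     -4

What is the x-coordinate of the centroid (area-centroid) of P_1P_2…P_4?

Apply the shoelace formula. First the cross-terms c_i = x_i·y_{i+1} − x_{i+1}·y_i:
  84, 84, 8, 24  ⇒  2A = 200, A = 100.
Then Σ (x_i + x_{i+1})·c_i = -1156, so x̄ = -1156 / (6·100) = -289/150.

-289/150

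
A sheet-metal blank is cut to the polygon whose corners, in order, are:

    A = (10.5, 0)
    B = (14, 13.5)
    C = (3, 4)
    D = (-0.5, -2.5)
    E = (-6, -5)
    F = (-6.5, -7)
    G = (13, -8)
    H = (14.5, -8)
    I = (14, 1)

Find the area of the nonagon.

A→B: (10.5)(13.5) − (14)(0) = 141.75
B→C: (14)(4) − (3)(13.5) = 15.5
C→D: (3)(-2.5) − (-0.5)(4) = -5.5
D→E: (-0.5)(-5) − (-6)(-2.5) = -12.5
E→F: (-6)(-7) − (-6.5)(-5) = 9.5
F→G: (-6.5)(-8) − (13)(-7) = 143
G→H: (13)(-8) − (14.5)(-8) = 12
H→I: (14.5)(1) − (14)(-8) = 126.5
I→A: (14)(0) − (10.5)(1) = -10.5
Σ = 419.75
Area = |Σ|/2 = 209.875.

209.875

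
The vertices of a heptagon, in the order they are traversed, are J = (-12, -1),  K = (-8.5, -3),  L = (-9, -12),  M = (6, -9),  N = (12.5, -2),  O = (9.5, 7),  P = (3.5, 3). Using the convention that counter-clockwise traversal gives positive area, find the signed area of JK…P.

Apply Gauss's area formula: 2A = Σ (x_i·y_{i+1} − x_{i+1}·y_i), indices taken mod 7.
Cross-terms: 27.5, 75, 153, 100.5, 106.5, 4, 32.5  ⇒  Σ = 499
Signed area = Σ/2 = 249.5 (positive ⇒ counter-clockwise traversal).

249.5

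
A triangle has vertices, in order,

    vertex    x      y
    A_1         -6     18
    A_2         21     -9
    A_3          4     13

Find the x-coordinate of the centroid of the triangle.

Apply the shoelace formula. First the cross-terms c_i = x_i·y_{i+1} − x_{i+1}·y_i:
  -324, 309, 150  ⇒  2A = 135, A = 67.5.
Then Σ (x_i + x_{i+1})·c_i = 2565, so x̄ = 2565 / (6·67.5) = 19/3.

19/3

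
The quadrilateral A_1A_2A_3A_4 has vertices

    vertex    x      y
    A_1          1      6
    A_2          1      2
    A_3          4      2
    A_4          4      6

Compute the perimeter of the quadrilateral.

14

|A_1A_2| = √((0)² + (-4)²) = √16 = 4
|A_2A_3| = √((3)² + (0)²) = √9 = 3
|A_3A_4| = √((0)² + (4)²) = √16 = 4
|A_4A_1| = √((-3)² + (0)²) = √9 = 3
Perimeter = 4 + 3 + 4 + 3 = 14.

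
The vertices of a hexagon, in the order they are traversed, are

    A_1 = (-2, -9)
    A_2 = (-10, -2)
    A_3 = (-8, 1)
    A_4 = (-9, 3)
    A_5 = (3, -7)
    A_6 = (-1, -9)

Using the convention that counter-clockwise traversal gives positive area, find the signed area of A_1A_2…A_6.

Apply the surveyor's formula: 2A = Σ (x_i·y_{i+1} − x_{i+1}·y_i), indices taken mod 6.
A_1→A_2: (-2)(-2) − (-10)(-9) = -86
A_2→A_3: (-10)(1) − (-8)(-2) = -26
A_3→A_4: (-8)(3) − (-9)(1) = -15
A_4→A_5: (-9)(-7) − (3)(3) = 54
A_5→A_6: (3)(-9) − (-1)(-7) = -34
A_6→A_1: (-1)(-9) − (-2)(-9) = -9
Σ = -116
Signed area = Σ/2 = -58 (negative ⇒ clockwise traversal).

-58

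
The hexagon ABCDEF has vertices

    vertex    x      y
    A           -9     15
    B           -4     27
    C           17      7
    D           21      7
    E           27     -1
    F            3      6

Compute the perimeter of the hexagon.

96

|AB| = √((5)² + (12)²) = √169 = 13
|BC| = √((21)² + (-20)²) = √841 = 29
|CD| = √((4)² + (0)²) = √16 = 4
|DE| = √((6)² + (-8)²) = √100 = 10
|EF| = √((-24)² + (7)²) = √625 = 25
|FA| = √((-12)² + (9)²) = √225 = 15
Perimeter = 13 + 29 + 4 + 10 + 25 + 15 = 96.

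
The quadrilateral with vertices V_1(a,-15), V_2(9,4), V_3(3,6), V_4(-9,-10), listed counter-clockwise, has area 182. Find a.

2

The doubled signed area Σ (x_i y_{i+1} − x_{i+1} y_i) is linear in a.
With a=0 it equals 336; the coefficient of a is 14 (from the two edges through V_1).
So 14·a + 336 = 2·182 = 364 ⇒ a = 2.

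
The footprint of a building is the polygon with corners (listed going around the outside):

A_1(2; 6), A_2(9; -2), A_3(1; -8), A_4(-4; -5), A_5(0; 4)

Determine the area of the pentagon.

94.5

A_1→A_2: (2)(-2) − (9)(6) = -58
A_2→A_3: (9)(-8) − (1)(-2) = -70
A_3→A_4: (1)(-5) − (-4)(-8) = -37
A_4→A_5: (-4)(4) − (0)(-5) = -16
A_5→A_1: (0)(6) − (2)(4) = -8
Σ = -189
Area = |Σ|/2 = 94.5.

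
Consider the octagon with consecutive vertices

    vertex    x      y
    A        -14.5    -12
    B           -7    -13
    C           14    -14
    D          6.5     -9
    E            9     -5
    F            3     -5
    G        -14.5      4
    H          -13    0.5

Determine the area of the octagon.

Apply the surveyor's formula: 2A = Σ (x_i·y_{i+1} − x_{i+1}·y_i), indices taken mod 8.
A→B: (-14.5)(-13) − (-7)(-12) = 104.5
B→C: (-7)(-14) − (14)(-13) = 280
C→D: (14)(-9) − (6.5)(-14) = -35
D→E: (6.5)(-5) − (9)(-9) = 48.5
E→F: (9)(-5) − (3)(-5) = -30
F→G: (3)(4) − (-14.5)(-5) = -60.5
G→H: (-14.5)(0.5) − (-13)(4) = 44.75
H→A: (-13)(-12) − (-14.5)(0.5) = 163.25
Σ = 515.5
Area = |Σ|/2 = 257.75.

257.75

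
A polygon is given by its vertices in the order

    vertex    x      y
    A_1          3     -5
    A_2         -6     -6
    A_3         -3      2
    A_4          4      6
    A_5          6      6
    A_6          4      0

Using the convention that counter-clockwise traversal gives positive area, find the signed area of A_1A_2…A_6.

Cross-terms: -48, -30, -26, -12, -24, -20  ⇒  Σ = -160
Signed area = Σ/2 = -80 (negative ⇒ clockwise traversal).

-80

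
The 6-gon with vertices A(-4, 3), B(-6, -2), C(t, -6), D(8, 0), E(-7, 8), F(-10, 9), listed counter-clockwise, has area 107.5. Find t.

The doubled signed area Σ (x_i y_{i+1} − x_{i+1} y_i) is linear in t.
With t=0 it equals 197; the coefficient of t is 2 (from the two edges through C).
So 2·t + 197 = 2·107.5 = 215 ⇒ t = 9.

9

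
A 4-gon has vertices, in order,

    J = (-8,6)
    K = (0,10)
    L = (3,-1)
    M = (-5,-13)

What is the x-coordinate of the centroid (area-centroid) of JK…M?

Apply the shoelace formula. First the cross-terms c_i = x_i·y_{i+1} − x_{i+1}·y_i:
  -80, -30, -44, -134  ⇒  2A = -288, A = -144.
Then Σ (x_i + x_{i+1})·c_i = 2380, so x̄ = 2380 / (6·(-144)) = -595/216.

-595/216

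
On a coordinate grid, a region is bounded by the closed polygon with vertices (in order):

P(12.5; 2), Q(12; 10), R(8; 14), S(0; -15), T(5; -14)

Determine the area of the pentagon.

Σ = (101) + (88) + (-120) + (75) + (185) = 329
Area = |Σ|/2 = 164.5.

164.5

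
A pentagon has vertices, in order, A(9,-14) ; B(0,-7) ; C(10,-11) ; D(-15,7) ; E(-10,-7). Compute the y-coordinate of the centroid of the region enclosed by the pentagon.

-382/87

Apply Gauss's area formula. First the cross-terms c_i = x_i·y_{i+1} − x_{i+1}·y_i:
  -63, 70, -95, 175, 203  ⇒  2A = 290, A = 145.
Then Σ (y_i + y_{i+1})·c_i = -3820, so ȳ = -3820 / (6·145) = -382/87.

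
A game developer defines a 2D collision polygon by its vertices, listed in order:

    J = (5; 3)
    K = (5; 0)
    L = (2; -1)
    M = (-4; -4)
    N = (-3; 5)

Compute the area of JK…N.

Apply Gauss's area formula: 2A = Σ (x_i·y_{i+1} − x_{i+1}·y_i), indices taken mod 5.
Cross-terms: -15, -5, -12, -32, -34  ⇒  Σ = -98
Area = |Σ|/2 = 49.

49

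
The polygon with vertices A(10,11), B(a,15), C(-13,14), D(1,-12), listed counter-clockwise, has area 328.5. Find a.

Write out the shoelace sum; only the two edges meeting at B involve a:
2·Area = [(10·15 − a·11) + (a·14 − (-13)·15)] + 273
       = 3·a + 618 = 657
⇒ a = 13.

13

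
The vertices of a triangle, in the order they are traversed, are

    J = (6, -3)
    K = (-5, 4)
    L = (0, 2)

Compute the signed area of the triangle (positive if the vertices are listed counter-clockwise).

-6.5

Apply the shoelace (surveyor's) formula: 2A = Σ (x_i·y_{i+1} − x_{i+1}·y_i), indices taken mod 3.
J→K: (6)(4) − (-5)(-3) = 9
K→L: (-5)(2) − (0)(4) = -10
L→J: (0)(-3) − (6)(2) = -12
Σ = -13
Signed area = Σ/2 = -6.5 (negative ⇒ clockwise traversal).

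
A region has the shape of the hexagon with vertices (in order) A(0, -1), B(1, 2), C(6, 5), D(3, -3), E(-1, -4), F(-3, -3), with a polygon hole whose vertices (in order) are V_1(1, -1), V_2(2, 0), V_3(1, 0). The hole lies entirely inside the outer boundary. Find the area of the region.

Outer boundary:
Σ = (1) + (-7) + (-33) + (-15) + (-9) + (3) = -60
Area = |Σ|/2 = 30.
Hole:
Apply the surveyor's formula: 2A = Σ (x_i·y_{i+1} − x_{i+1}·y_i), indices taken mod 3.
V_1→V_2: (1)(0) − (2)(-1) = 2
V_2→V_3: (2)(0) − (1)(0) = 0
V_3→V_1: (1)(-1) − (1)(0) = -1
Σ = 1
Area = |Σ|/2 = 0.5.
Net area = 30 − 0.5 = 29.5.

29.5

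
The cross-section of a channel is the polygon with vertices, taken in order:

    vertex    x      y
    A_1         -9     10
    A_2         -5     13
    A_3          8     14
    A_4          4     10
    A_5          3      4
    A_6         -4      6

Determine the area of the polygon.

A_1→A_2: (-9)(13) − (-5)(10) = -67
A_2→A_3: (-5)(14) − (8)(13) = -174
A_3→A_4: (8)(10) − (4)(14) = 24
A_4→A_5: (4)(4) − (3)(10) = -14
A_5→A_6: (3)(6) − (-4)(4) = 34
A_6→A_1: (-4)(10) − (-9)(6) = 14
Σ = -183
Area = |Σ|/2 = 91.5.

91.5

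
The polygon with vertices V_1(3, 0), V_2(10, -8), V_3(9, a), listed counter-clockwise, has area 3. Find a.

Write out the shoelace sum; only the two edges meeting at V_3 involve a:
2·Area = [(10·a − 9·(-8)) + (9·0 − 3·a)] + -24
       = 7·a + 48 = 6
⇒ a = -6.

-6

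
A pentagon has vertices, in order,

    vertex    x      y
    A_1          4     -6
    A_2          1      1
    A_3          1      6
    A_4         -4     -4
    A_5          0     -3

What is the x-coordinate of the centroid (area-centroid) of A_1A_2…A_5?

Apply the shoelace (surveyor's) formula. First the cross-terms c_i = x_i·y_{i+1} − x_{i+1}·y_i:
  10, 5, 20, 12, 12  ⇒  2A = 59, A = 29.5.
Then Σ (x_i + x_{i+1})·c_i = 0, so x̄ = 0 / (6·29.5) = 0.

0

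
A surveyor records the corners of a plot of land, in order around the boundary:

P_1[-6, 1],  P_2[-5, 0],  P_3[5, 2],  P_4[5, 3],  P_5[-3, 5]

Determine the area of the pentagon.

30.5

Cross-terms: 5, -10, 5, 34, 27  ⇒  Σ = 61
Area = |Σ|/2 = 30.5.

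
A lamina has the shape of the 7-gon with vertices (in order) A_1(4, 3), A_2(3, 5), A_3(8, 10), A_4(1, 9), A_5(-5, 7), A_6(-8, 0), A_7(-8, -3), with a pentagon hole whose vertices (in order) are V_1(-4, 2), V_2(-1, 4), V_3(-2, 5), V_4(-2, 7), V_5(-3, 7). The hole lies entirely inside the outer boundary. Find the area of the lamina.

Outer boundary:
Apply the shoelace formula: 2A = Σ (x_i·y_{i+1} − x_{i+1}·y_i), indices taken mod 7.
Cross-terms: 11, -10, 62, 52, 56, 24, -12  ⇒  Σ = 183
Area = |Σ|/2 = 91.5.
Hole:
Apply the shoelace (surveyor's) formula: 2A = Σ (x_i·y_{i+1} − x_{i+1}·y_i), indices taken mod 5.
Cross-terms: -14, 3, -4, 7, 22  ⇒  Σ = 14
Area = |Σ|/2 = 7.
Net area = 91.5 − 7 = 84.5.

84.5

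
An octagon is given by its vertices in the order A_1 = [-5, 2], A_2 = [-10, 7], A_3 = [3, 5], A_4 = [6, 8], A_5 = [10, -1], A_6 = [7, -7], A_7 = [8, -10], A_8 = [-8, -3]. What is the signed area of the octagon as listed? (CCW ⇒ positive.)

Σ = (-15) + (-71) + (-6) + (-86) + (-63) + (-14) + (-104) + (-31) = -390
Signed area = Σ/2 = -195 (negative ⇒ clockwise traversal).

-195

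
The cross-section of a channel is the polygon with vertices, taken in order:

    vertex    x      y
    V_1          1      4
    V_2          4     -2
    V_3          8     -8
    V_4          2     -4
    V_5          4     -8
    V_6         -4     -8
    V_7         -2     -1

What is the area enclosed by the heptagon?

Σ = (-18) + (-16) + (-16) + (0) + (-64) + (-12) + (-7) = -133
Area = |Σ|/2 = 66.5.

66.5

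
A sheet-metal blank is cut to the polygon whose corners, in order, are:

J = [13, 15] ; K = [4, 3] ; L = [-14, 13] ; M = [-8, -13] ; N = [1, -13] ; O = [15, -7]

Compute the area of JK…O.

490

Apply Gauss's area formula: 2A = Σ (x_i·y_{i+1} − x_{i+1}·y_i), indices taken mod 6.
Σ = (-21) + (94) + (286) + (117) + (188) + (316) = 980
Area = |Σ|/2 = 490.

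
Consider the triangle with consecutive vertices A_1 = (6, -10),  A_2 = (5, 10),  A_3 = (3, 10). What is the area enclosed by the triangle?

20

A_1→A_2: (6)(10) − (5)(-10) = 110
A_2→A_3: (5)(10) − (3)(10) = 20
A_3→A_1: (3)(-10) − (6)(10) = -90
Σ = 40
Area = |Σ|/2 = 20.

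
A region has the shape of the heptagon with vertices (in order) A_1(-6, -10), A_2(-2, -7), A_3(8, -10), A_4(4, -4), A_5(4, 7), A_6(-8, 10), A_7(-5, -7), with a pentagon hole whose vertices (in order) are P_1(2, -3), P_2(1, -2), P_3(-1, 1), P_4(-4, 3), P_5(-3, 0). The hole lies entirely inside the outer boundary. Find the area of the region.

171.5

Outer boundary:
Σ = (22) + (76) + (8) + (44) + (96) + (106) + (8) = 360
Area = |Σ|/2 = 180.
Hole:
Apply the shoelace (surveyor's) formula: 2A = Σ (x_i·y_{i+1} − x_{i+1}·y_i), indices taken mod 5.
Σ = (-1) + (-1) + (1) + (9) + (9) = 17
Area = |Σ|/2 = 8.5.
Net area = 180 − 8.5 = 171.5.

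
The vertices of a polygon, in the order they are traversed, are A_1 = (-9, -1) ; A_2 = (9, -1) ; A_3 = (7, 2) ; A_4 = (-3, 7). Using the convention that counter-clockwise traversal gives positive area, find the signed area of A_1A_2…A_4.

Apply Gauss's area formula: 2A = Σ (x_i·y_{i+1} − x_{i+1}·y_i), indices taken mod 4.
Cross-terms: 18, 25, 55, 66  ⇒  Σ = 164
Signed area = Σ/2 = 82 (positive ⇒ counter-clockwise traversal).

82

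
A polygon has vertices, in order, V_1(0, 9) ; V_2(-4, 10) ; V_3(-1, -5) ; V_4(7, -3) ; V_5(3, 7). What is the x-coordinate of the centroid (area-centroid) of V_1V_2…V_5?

85/81

Apply the shoelace formula. First the cross-terms c_i = x_i·y_{i+1} − x_{i+1}·y_i:
  36, 30, 38, 58, 27  ⇒  2A = 189, A = 94.5.
Then Σ (x_i + x_{i+1})·c_i = 595, so x̄ = 595 / (6·94.5) = 85/81.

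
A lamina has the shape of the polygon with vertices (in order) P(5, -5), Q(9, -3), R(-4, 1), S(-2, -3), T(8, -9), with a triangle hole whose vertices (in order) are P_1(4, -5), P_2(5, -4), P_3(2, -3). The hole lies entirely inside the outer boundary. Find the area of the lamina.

Outer boundary:
Σ = (30) + (-3) + (14) + (42) + (5) = 88
Area = |Σ|/2 = 44.
Hole:
Apply the surveyor's formula: 2A = Σ (x_i·y_{i+1} − x_{i+1}·y_i), indices taken mod 3.
Σ = (9) + (-7) + (2) = 4
Area = |Σ|/2 = 2.
Net area = 44 − 2 = 42.

42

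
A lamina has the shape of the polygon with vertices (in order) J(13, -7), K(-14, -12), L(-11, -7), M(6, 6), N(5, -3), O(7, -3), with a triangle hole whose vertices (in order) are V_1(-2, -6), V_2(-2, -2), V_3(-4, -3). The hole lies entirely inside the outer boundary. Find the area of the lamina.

178

Outer boundary:
J→K: (13)(-12) − (-14)(-7) = -254
K→L: (-14)(-7) − (-11)(-12) = -34
L→M: (-11)(6) − (6)(-7) = -24
M→N: (6)(-3) − (5)(6) = -48
N→O: (5)(-3) − (7)(-3) = 6
O→J: (7)(-7) − (13)(-3) = -10
Σ = -364
Area = |Σ|/2 = 182.
Hole:
Σ = (-8) + (-2) + (18) = 8
Area = |Σ|/2 = 4.
Net area = 182 − 4 = 178.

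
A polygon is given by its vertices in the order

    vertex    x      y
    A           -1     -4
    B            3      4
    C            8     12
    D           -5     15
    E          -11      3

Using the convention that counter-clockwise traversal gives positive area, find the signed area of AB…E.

194.5

Σ = (8) + (4) + (180) + (150) + (47) = 389
Signed area = Σ/2 = 194.5 (positive ⇒ counter-clockwise traversal).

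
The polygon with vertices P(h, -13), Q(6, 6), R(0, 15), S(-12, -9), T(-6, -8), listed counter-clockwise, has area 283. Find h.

The doubled signed area Σ (x_i y_{i+1} − x_{i+1} y_i) is linear in h.
With h=0 it equals 468; the coefficient of h is 14 (from the two edges through P).
So 14·h + 468 = 2·283 = 566 ⇒ h = 7.

7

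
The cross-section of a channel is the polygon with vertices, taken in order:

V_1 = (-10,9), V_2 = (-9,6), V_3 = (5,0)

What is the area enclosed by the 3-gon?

Apply the surveyor's formula: 2A = Σ (x_i·y_{i+1} − x_{i+1}·y_i), indices taken mod 3.
V_1→V_2: (-10)(6) − (-9)(9) = 21
V_2→V_3: (-9)(0) − (5)(6) = -30
V_3→V_1: (5)(9) − (-10)(0) = 45
Σ = 36
Area = |Σ|/2 = 18.

18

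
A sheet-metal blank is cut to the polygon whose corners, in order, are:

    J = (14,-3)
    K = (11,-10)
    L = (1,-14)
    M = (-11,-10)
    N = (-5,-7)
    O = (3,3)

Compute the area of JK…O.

216.5

Cross-terms: -107, -144, -164, 27, 6, -51  ⇒  Σ = -433
Area = |Σ|/2 = 216.5.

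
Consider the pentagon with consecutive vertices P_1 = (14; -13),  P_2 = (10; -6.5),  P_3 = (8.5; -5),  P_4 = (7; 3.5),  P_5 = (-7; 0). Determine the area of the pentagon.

Apply Gauss's area formula: 2A = Σ (x_i·y_{i+1} − x_{i+1}·y_i), indices taken mod 5.
Σ = (39) + (5.25) + (64.75) + (24.5) + (91) = 224.5
Area = |Σ|/2 = 112.25.

112.25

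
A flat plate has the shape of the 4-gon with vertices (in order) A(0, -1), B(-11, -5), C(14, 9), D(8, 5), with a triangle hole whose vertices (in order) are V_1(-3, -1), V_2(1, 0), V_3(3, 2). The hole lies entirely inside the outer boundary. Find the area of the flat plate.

22

Outer boundary:
A→B: (0)(-5) − (-11)(-1) = -11
B→C: (-11)(9) − (14)(-5) = -29
C→D: (14)(5) − (8)(9) = -2
D→A: (8)(-1) − (0)(5) = -8
Σ = -50
Area = |Σ|/2 = 25.
Hole:
Σ = (1) + (2) + (3) = 6
Area = |Σ|/2 = 3.
Net area = 25 − 3 = 22.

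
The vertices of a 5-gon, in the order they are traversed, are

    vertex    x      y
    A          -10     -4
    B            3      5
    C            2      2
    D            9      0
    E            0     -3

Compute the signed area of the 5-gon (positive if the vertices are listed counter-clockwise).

-58.5

Apply the shoelace formula: 2A = Σ (x_i·y_{i+1} − x_{i+1}·y_i), indices taken mod 5.
Σ = (-38) + (-4) + (-18) + (-27) + (-30) = -117
Signed area = Σ/2 = -58.5 (negative ⇒ clockwise traversal).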